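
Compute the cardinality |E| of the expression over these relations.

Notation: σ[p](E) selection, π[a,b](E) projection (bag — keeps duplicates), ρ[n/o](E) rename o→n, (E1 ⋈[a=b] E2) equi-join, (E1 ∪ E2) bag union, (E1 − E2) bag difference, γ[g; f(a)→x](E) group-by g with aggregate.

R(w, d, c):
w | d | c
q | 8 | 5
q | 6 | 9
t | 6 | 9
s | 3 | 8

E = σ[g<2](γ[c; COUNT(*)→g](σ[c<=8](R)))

Stepwise |·|:
  R → 4
  σ[c<=8](R) → 2
  γ[c; COUNT(*)→g](σ[c<=8](R)) → 2
  σ[g<2](γ[c; COUNT(*)→g](σ[c<=8](R))) → 2

|E| = 2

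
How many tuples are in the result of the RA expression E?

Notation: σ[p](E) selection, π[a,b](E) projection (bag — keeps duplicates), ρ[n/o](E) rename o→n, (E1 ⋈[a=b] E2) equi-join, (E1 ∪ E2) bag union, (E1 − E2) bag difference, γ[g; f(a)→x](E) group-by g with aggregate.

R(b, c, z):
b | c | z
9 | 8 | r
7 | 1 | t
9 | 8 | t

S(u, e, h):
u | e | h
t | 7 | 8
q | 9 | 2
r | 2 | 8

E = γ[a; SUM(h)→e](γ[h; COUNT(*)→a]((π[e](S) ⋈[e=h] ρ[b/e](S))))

Per-node cardinality:
  S → 3
  π[e](S) → 3
  S → 3
  ρ[b/e](S) → 3
  (π[e](S) ⋈[e=h] ρ[b/e](S)) → 1
  γ[h; COUNT(*)→a]((π[e](S) ⋈[e=h] ρ[b/e](S))) → 1
  γ[a; SUM(h)→e](γ[h; COUNT(*)→a]((π[e](S) ⋈[e=h] ρ[b/e](S)))) → 1

|E| = 1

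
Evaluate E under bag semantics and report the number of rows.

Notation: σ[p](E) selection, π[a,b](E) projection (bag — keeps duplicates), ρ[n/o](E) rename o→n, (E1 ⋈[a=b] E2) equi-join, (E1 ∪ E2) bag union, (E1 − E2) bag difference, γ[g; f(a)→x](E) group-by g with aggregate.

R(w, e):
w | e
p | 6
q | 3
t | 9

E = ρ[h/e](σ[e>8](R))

Per-node cardinality:
  R → 3
  σ[e>8](R) → 1
  ρ[h/e](σ[e>8](R)) → 1

|E| = 1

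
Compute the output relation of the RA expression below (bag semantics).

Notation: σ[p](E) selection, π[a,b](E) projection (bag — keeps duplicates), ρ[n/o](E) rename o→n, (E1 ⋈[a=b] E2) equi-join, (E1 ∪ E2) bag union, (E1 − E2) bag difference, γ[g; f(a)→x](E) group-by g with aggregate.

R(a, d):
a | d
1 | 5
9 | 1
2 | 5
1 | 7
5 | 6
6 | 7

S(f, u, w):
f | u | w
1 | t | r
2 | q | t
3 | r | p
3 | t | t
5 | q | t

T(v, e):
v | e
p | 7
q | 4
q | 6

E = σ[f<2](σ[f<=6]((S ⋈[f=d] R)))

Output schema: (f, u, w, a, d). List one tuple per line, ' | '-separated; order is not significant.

Row counts bottom-up:
  S → 5
  R → 6
  (S ⋈[f=d] R) → 3
  σ[f<=6]((S ⋈[f=d] R)) → 3
  σ[f<2](σ[f<=6]((S ⋈[f=d] R))) → 1

== RESULT ==
f | u | w | a | d
1 | t | r | 9 | 1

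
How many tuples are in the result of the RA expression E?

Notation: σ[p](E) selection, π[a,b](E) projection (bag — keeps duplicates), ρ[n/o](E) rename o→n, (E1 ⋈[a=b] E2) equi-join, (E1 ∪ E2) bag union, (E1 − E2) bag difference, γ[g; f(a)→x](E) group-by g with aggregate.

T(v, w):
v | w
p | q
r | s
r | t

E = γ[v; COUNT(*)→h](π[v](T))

Stepwise |·|:
  T → 3
  π[v](T) → 3
  γ[v; COUNT(*)→h](π[v](T)) → 2

|E| = 2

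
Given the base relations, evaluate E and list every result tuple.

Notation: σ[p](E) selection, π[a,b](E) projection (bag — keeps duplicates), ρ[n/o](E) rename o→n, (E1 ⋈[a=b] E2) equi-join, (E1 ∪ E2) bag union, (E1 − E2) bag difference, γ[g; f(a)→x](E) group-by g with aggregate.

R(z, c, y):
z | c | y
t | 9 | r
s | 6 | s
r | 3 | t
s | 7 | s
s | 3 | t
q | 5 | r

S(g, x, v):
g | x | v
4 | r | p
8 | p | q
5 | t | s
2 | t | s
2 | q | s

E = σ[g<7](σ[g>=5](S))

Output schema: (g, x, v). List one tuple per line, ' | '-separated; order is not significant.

Stepwise |·|:
  S → 5
  σ[g>=5](S) → 2
  σ[g<7](σ[g>=5](S)) → 1

== RESULT ==
g | x | v
5 | t | s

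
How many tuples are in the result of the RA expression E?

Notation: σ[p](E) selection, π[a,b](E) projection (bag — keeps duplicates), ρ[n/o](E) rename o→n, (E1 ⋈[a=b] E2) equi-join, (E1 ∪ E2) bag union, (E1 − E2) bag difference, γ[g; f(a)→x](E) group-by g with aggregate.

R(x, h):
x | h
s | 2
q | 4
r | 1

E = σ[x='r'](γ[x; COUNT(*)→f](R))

Stepwise |·|:
  R → 3
  γ[x; COUNT(*)→f](R) → 3
  σ[x='r'](γ[x; COUNT(*)→f](R)) → 1

|E| = 1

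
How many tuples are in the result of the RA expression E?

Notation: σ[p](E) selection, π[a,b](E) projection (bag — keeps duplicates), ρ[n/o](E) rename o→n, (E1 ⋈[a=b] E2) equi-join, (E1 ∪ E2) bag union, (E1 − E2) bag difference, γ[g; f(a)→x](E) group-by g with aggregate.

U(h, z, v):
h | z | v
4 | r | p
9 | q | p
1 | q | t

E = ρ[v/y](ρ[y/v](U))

Per-node cardinality:
  U → 3
  ρ[y/v](U) → 3
  ρ[v/y](ρ[y/v](U)) → 3

|E| = 3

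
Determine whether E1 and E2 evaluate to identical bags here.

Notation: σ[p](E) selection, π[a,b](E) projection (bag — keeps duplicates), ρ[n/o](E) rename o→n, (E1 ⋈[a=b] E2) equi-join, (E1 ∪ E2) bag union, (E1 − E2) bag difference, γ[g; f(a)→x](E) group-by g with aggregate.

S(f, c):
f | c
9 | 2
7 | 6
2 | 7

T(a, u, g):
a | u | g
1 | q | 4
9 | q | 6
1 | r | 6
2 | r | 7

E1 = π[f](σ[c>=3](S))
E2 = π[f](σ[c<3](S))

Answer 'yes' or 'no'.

E1 row counts bottom-up:
  S → 3
  σ[c>=3](S) → 2
  π[f](σ[c>=3](S)) → 2
E2 row counts bottom-up:
  S → 3
  σ[c<3](S) → 1
  π[f](σ[c<3](S)) → 1

E1 result:
f
2
7
E2 result:
f
9
Witness: (7,) appears 1× in E1 but 0× in E2.

no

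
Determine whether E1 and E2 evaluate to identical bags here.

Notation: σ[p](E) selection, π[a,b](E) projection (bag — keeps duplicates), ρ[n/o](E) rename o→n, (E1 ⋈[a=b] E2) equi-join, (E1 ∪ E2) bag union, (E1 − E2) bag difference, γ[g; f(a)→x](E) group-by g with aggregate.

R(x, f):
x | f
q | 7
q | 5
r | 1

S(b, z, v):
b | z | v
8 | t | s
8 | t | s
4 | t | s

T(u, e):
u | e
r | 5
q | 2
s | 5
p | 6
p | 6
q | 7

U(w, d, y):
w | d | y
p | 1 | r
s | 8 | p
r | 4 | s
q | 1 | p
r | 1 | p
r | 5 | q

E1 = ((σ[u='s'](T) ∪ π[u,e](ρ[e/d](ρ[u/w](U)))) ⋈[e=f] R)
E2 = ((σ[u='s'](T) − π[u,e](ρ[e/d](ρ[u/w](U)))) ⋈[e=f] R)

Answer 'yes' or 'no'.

E1 subexpression sizes:
  T → 6
  σ[u='s'](T) → 1
  U → 6
  ρ[u/w](U) → 6
  ρ[e/d](ρ[u/w](U)) → 6
  π[u,e](ρ[e/d](ρ[u/w](U))) → 6
  (σ[u='s'](T) ∪ π[u,e](ρ[e/d](ρ[u/w](U)))) → 7
  R → 3
  ((σ[u='s'](T) ∪ π[u,e](ρ[e/d](ρ[u/w](U)))) ⋈[e=f] R) → 5
E2 subexpression sizes:
  T → 6
  σ[u='s'](T) → 1
  U → 6
  ρ[u/w](U) → 6
  ρ[e/d](ρ[u/w](U)) → 6
  π[u,e](ρ[e/d](ρ[u/w](U))) → 6
  (σ[u='s'](T) − π[u,e](ρ[e/d](ρ[u/w](U)))) → 1
  R → 3
  ((σ[u='s'](T) − π[u,e](ρ[e/d](ρ[u/w](U)))) ⋈[e=f] R) → 1

E1 result:
u | e | x | f
p | 1 | r | 1
q | 1 | r | 1
r | 1 | r | 1
r | 5 | q | 5
s | 5 | q | 5
E2 result:
u | e | x | f
s | 5 | q | 5
Witness: ('p', 1, 'r', 1) appears 1× in E1 but 0× in E2.

no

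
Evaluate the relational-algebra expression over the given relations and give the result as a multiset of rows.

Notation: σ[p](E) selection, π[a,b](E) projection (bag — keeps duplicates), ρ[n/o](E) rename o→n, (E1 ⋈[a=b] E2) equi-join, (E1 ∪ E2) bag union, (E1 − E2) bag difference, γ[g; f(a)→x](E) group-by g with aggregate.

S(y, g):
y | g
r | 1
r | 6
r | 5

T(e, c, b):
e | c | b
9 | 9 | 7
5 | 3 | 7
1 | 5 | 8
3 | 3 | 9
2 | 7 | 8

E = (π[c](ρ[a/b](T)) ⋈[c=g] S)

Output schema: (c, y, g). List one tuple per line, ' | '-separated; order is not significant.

Stepwise |·|:
  T → 5
  ρ[a/b](T) → 5
  π[c](ρ[a/b](T)) → 5
  S → 3
  (π[c](ρ[a/b](T)) ⋈[c=g] S) → 1

== RESULT ==
c | y | g
5 | r | 5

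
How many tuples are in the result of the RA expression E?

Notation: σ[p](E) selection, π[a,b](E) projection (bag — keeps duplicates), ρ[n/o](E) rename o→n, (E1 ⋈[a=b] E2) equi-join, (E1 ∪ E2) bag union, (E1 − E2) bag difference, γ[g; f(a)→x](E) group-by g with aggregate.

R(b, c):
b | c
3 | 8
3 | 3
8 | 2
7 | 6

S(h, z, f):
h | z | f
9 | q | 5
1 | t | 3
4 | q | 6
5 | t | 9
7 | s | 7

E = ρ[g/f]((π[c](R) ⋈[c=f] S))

Subexpression sizes:
  R → 4
  π[c](R) → 4
  S → 5
  (π[c](R) ⋈[c=f] S) → 2
  ρ[g/f]((π[c](R) ⋈[c=f] S)) → 2

|E| = 2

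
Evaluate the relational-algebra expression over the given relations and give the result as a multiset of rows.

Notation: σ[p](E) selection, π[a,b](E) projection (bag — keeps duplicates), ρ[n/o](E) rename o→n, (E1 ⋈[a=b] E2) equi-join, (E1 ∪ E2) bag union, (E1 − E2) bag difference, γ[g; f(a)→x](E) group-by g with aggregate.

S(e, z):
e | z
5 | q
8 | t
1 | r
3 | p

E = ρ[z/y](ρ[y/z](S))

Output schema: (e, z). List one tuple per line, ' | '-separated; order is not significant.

Stepwise |·|:
  S → 4
  ρ[y/z](S) → 4
  ρ[z/y](ρ[y/z](S)) → 4

== RESULT ==
e | z
1 | r
3 | p
5 | q
8 | t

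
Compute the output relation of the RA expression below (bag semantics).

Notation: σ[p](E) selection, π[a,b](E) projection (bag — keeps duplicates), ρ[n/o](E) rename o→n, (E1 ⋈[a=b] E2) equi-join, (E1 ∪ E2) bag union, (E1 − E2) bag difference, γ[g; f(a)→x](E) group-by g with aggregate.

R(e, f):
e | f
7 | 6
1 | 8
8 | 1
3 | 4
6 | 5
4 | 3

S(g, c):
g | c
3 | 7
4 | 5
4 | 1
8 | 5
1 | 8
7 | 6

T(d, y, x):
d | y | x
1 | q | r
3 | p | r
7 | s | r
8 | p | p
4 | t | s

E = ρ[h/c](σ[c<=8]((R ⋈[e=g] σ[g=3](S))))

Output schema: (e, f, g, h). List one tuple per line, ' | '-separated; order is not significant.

Row counts bottom-up:
  R → 6
  S → 6
  σ[g=3](S) → 1
  (R ⋈[e=g] σ[g=3](S)) → 1
  σ[c<=8]((R ⋈[e=g] σ[g=3](S))) → 1
  ρ[h/c](σ[c<=8]((R ⋈[e=g] σ[g=3](S)))) → 1

== RESULT ==
e | f | g | h
3 | 4 | 3 | 7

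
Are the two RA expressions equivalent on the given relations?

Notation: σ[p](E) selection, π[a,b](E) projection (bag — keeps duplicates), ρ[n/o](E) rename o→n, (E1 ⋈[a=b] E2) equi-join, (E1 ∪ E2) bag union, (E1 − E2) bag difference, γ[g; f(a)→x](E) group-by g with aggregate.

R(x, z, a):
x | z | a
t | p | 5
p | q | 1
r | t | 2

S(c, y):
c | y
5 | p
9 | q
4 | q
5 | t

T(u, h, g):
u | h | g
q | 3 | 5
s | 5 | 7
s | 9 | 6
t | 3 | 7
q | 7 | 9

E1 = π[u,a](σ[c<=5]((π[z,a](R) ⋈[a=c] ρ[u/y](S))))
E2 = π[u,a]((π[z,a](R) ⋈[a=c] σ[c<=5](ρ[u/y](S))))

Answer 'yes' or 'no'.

E1 per-node cardinality:
  R → 3
  π[z,a](R) → 3
  S → 4
  ρ[u/y](S) → 4
  (π[z,a](R) ⋈[a=c] ρ[u/y](S)) → 2
  σ[c<=5]((π[z,a](R) ⋈[a=c] ρ[u/y](S))) → 2
  π[u,a](σ[c<=5]((π[z,a](R) ⋈[a=c] ρ[u/y](S)))) → 2
E2 per-node cardinality:
  R → 3
  π[z,a](R) → 3
  S → 4
  ρ[u/y](S) → 4
  σ[c<=5](ρ[u/y](S)) → 3
  (π[z,a](R) ⋈[a=c] σ[c<=5](ρ[u/y](S))) → 2
  π[u,a]((π[z,a](R) ⋈[a=c] σ[c<=5](ρ[u/y](S)))) → 2

E1 and E2 produce the same multiset:
u | a
p | 5
t | 5

yes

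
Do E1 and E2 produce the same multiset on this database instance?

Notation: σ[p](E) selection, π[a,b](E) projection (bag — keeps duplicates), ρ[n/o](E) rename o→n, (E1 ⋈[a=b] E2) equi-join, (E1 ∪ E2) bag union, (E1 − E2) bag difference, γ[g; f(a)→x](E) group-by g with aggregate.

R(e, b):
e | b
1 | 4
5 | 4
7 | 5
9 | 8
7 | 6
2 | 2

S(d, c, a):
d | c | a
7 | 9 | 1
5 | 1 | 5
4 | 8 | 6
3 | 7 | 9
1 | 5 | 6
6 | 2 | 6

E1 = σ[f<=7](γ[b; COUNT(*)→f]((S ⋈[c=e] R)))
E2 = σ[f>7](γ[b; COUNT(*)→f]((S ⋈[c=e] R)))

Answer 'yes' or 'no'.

E1 stepwise |·|:
  S → 6
  R → 6
  (S ⋈[c=e] R) → 6
  γ[b; COUNT(*)→f]((S ⋈[c=e] R)) → 5
  σ[f<=7](γ[b; COUNT(*)→f]((S ⋈[c=e] R))) → 5
E2 stepwise |·|:
  S → 6
  R → 6
  (S ⋈[c=e] R) → 6
  γ[b; COUNT(*)→f]((S ⋈[c=e] R)) → 5
  σ[f>7](γ[b; COUNT(*)→f]((S ⋈[c=e] R))) → 0

E1 result:
b | f
2 | 1
4 | 2
5 | 1
6 | 1
8 | 1
E2 result:
b | f
(0 rows)
Witness: (2, 1) appears 1× in E1 but 0× in E2.

no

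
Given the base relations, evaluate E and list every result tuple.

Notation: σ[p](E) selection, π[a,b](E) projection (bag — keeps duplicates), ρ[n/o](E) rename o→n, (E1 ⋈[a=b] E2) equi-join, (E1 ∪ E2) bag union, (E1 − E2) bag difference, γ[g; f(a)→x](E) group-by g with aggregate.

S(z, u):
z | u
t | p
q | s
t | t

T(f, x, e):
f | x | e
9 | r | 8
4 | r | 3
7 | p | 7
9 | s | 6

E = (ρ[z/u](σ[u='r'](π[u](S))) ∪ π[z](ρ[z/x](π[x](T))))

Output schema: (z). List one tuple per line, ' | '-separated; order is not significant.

Stepwise |·|:
  S → 3
  π[u](S) → 3
  σ[u='r'](π[u](S)) → 0
  ρ[z/u](σ[u='r'](π[u](S))) → 0
  T → 4
  π[x](T) → 4
  ρ[z/x](π[x](T)) → 4
  π[z](ρ[z/x](π[x](T))) → 4
  (ρ[z/u](σ[u='r'](π[u](S))) ∪ π[z](ρ[z/x](π[x](T)))) → 4

== RESULT ==
z
p
r
r
s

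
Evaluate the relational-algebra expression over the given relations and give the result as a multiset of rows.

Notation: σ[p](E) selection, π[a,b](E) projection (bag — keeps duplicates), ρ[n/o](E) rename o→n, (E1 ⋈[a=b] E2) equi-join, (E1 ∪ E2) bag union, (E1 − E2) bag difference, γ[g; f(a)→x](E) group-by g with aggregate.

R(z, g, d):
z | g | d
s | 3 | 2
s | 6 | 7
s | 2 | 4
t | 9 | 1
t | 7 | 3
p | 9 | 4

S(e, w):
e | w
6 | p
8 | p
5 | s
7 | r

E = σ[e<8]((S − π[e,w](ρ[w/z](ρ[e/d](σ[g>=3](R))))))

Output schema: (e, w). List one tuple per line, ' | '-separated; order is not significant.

Subexpression sizes:
  S → 4
  R → 6
  σ[g>=3](R) → 5
  ρ[e/d](σ[g>=3](R)) → 5
  ρ[w/z](ρ[e/d](σ[g>=3](R))) → 5
  π[e,w](ρ[w/z](ρ[e/d](σ[g>=3](R)))) → 5
  (S − π[e,w](ρ[w/z](ρ[e/d](σ[g>=3](R))))) → 4
  σ[e<8]((S − π[e,w](ρ[w/z](ρ[e/d](σ[g>=3](R)))))) → 3

== RESULT ==
e | w
5 | s
6 | p
7 | r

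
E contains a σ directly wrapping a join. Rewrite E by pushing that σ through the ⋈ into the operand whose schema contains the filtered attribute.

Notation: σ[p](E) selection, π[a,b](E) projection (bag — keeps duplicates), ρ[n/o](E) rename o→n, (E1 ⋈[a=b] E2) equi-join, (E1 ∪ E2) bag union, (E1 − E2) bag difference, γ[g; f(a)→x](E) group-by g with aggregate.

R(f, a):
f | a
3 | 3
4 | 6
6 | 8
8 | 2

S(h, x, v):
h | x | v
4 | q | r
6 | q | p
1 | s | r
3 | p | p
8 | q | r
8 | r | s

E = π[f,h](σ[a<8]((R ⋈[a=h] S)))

σ filters on a, owned by the left side.
E' = π[f,h]((σ[a<8](R) ⋈[a=h] S))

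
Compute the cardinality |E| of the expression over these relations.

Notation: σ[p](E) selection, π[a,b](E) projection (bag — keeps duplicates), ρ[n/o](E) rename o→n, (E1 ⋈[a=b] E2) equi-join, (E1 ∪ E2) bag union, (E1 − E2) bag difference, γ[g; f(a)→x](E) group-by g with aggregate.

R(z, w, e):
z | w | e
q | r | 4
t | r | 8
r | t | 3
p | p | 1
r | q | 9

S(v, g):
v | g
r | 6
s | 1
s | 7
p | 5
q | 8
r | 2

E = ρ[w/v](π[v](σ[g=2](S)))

Row counts bottom-up:
  S → 6
  σ[g=2](S) → 1
  π[v](σ[g=2](S)) → 1
  ρ[w/v](π[v](σ[g=2](S))) → 1

|E| = 1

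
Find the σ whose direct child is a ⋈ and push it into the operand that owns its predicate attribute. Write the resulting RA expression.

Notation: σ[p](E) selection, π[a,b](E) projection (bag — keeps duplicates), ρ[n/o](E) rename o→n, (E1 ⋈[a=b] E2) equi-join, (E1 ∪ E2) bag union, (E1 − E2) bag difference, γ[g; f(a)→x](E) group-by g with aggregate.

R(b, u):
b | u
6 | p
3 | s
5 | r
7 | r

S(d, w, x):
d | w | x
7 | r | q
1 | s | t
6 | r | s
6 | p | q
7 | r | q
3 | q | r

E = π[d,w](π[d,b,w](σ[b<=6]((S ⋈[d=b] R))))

σ filters on b, owned by the right side.
E' = π[d,w](π[d,b,w]((S ⋈[d=b] σ[b<=6](R))))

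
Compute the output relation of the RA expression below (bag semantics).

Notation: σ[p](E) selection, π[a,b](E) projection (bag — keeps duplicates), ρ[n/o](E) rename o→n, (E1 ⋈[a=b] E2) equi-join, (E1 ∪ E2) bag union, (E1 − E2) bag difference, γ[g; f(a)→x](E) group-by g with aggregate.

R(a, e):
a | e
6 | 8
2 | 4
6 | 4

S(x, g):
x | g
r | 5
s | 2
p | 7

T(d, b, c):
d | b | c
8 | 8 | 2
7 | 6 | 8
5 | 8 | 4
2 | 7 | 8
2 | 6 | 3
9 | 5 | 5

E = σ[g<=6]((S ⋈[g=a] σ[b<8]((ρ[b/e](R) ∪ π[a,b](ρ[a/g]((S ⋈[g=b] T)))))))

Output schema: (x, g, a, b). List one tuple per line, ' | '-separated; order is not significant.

Row counts bottom-up:
  S → 3
  R → 3
  ρ[b/e](R) → 3
  S → 3
  T → 6
  (S ⋈[g=b] T) → 2
  ρ[a/g]((S ⋈[g=b] T)) → 2
  π[a,b](ρ[a/g]((S ⋈[g=b] T))) → 2
  (ρ[b/e](R) ∪ π[a,b](ρ[a/g]((S ⋈[g=b] T)))) → 5
  σ[b<8]((ρ[b/e](R) ∪ π[a,b](ρ[a/g]((S ⋈[g=b] T))))) → 4
  (S ⋈[g=a] σ[b<8]((ρ[b/e](R) ∪ π[a,b](ρ[a/g]((S ⋈[g=b] T)))))) → 3
  σ[g<=6]((S ⋈[g=a] σ[b<8]((ρ[b/e](R) ∪ π[a,b](ρ[a/g]((S ⋈[g=b] T))))))) → 2

== RESULT ==
x | g | a | b
r | 5 | 5 | 5
s | 2 | 2 | 4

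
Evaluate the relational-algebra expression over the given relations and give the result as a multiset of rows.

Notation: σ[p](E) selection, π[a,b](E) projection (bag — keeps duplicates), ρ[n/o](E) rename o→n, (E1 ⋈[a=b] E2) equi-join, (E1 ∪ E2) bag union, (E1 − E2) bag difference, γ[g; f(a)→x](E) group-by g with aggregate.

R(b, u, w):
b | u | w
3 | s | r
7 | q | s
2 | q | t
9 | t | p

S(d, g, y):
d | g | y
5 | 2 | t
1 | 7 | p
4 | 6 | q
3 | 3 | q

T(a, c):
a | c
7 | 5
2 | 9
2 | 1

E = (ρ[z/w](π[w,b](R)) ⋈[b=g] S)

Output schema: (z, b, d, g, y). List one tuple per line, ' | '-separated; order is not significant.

Stepwise |·|:
  R → 4
  π[w,b](R) → 4
  ρ[z/w](π[w,b](R)) → 4
  S → 4
  (ρ[z/w](π[w,b](R)) ⋈[b=g] S) → 3

== RESULT ==
z | b | d | g | y
r | 3 | 3 | 3 | q
s | 7 | 1 | 7 | p
t | 2 | 5 | 2 | t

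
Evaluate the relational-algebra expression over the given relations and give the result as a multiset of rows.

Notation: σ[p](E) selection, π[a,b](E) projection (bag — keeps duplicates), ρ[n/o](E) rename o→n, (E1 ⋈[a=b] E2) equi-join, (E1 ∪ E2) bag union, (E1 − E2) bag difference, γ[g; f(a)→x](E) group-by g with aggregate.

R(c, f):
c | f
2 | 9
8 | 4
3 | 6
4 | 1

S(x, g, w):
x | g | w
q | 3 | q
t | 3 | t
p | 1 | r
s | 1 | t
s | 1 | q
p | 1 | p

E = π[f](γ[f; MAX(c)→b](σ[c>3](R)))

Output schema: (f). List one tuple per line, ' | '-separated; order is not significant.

Row counts bottom-up:
  R → 4
  σ[c>3](R) → 2
  γ[f; MAX(c)→b](σ[c>3](R)) → 2
  π[f](γ[f; MAX(c)→b](σ[c>3](R))) → 2

== RESULT ==
f
1
4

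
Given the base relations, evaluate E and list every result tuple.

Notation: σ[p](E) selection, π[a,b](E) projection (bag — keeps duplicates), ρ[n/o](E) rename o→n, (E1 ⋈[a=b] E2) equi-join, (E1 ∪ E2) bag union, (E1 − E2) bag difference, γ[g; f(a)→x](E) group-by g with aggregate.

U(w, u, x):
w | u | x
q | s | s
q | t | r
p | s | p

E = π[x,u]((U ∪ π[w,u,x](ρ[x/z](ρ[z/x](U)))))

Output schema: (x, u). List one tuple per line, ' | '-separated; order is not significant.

Per-node cardinality:
  U → 3
  U → 3
  ρ[z/x](U) → 3
  ρ[x/z](ρ[z/x](U)) → 3
  π[w,u,x](ρ[x/z](ρ[z/x](U))) → 3
  (U ∪ π[w,u,x](ρ[x/z](ρ[z/x](U)))) → 6
  π[x,u]((U ∪ π[w,u,x](ρ[x/z](ρ[z/x](U))))) → 6

== RESULT ==
x | u
p | s
p | s
r | t
r | t
s | s
s | s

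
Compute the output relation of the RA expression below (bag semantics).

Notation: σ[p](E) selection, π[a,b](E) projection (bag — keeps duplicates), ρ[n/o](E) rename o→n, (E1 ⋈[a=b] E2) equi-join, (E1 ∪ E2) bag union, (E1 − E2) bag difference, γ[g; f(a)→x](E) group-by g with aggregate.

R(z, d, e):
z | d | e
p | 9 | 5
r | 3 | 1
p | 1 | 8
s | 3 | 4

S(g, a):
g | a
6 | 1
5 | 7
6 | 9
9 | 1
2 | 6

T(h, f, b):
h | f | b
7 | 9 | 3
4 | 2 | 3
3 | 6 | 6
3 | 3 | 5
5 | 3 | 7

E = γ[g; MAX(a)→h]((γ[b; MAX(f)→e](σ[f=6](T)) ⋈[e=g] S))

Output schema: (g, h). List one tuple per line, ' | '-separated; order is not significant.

Per-node cardinality:
  T → 5
  σ[f=6](T) → 1
  γ[b; MAX(f)→e](σ[f=6](T)) → 1
  S → 5
  (γ[b; MAX(f)→e](σ[f=6](T)) ⋈[e=g] S) → 2
  γ[g; MAX(a)→h]((γ[b; MAX(f)→e](σ[f=6](T)) ⋈[e=g] S)) → 1

== RESULT ==
g | h
6 | 9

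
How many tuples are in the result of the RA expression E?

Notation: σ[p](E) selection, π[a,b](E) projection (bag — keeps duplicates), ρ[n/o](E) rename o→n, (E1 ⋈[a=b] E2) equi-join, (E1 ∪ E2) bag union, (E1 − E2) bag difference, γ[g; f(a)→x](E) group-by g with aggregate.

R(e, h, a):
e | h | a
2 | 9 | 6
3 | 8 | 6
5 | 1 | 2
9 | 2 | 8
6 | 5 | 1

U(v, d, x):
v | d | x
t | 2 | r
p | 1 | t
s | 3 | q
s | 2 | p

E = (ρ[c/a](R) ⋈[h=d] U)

Stepwise |·|:
  R → 5
  ρ[c/a](R) → 5
  U → 4
  (ρ[c/a](R) ⋈[h=d] U) → 3

|E| = 3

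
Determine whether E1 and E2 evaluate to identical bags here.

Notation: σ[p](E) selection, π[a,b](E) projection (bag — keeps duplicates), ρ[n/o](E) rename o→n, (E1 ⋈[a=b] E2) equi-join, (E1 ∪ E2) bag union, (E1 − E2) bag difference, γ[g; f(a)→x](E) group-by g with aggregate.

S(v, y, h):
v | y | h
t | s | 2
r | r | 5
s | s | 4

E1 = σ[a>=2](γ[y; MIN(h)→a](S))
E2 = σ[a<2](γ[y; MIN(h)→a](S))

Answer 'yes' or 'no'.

E1 row counts bottom-up:
  S → 3
  γ[y; MIN(h)→a](S) → 2
  σ[a>=2](γ[y; MIN(h)→a](S)) → 2
E2 row counts bottom-up:
  S → 3
  γ[y; MIN(h)→a](S) → 2
  σ[a<2](γ[y; MIN(h)→a](S)) → 0

E1 result:
y | a
r | 5
s | 2
E2 result:
y | a
(0 rows)
Witness: ('s', 2) appears 1× in E1 but 0× in E2.

no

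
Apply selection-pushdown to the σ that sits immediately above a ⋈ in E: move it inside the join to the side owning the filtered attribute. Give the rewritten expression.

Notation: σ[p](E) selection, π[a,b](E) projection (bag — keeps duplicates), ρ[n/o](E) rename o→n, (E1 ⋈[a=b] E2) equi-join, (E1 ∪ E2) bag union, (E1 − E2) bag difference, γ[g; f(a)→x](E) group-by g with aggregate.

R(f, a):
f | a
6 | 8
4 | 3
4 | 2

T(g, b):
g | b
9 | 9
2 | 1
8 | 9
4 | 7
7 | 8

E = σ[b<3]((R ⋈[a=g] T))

σ filters on b, owned by the right side.
E' = (R ⋈[a=g] σ[b<3](T))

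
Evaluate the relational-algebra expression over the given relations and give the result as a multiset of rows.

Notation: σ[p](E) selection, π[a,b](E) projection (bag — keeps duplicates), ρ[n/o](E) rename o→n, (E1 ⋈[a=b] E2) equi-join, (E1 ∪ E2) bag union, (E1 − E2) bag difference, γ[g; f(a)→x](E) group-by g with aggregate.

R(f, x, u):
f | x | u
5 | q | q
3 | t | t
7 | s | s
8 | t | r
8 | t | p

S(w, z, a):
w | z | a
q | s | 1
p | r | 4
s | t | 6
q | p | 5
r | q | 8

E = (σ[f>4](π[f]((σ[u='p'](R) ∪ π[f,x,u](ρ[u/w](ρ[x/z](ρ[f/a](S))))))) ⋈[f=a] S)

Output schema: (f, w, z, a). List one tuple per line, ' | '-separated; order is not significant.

Row counts bottom-up:
  R → 5
  σ[u='p'](R) → 1
  S → 5
  ρ[f/a](S) → 5
  ρ[x/z](ρ[f/a](S)) → 5
  ρ[u/w](ρ[x/z](ρ[f/a](S))) → 5
  π[f,x,u](ρ[u/w](ρ[x/z](ρ[f/a](S)))) → 5
  (σ[u='p'](R) ∪ π[f,x,u](ρ[u/w](ρ[x/z](ρ[f/a](S))))) → 6
  π[f]((σ[u='p'](R) ∪ π[f,x,u](ρ[u/w](ρ[x/z](ρ[f/a](S)))))) → 6
  σ[f>4](π[f]((σ[u='p'](R) ∪ π[f,x,u](ρ[u/w](ρ[x/z](ρ[f/a](S))))))) → 4
  S → 5
  (σ[f>4](π[f]((σ[u='p'](R) ∪ π[f,x,u](ρ[u/w](ρ[x/z](ρ[f/a](S))))))) ⋈[f=a] S) → 4

== RESULT ==
f | w | z | a
5 | q | p | 5
6 | s | t | 6
8 | r | q | 8
8 | r | q | 8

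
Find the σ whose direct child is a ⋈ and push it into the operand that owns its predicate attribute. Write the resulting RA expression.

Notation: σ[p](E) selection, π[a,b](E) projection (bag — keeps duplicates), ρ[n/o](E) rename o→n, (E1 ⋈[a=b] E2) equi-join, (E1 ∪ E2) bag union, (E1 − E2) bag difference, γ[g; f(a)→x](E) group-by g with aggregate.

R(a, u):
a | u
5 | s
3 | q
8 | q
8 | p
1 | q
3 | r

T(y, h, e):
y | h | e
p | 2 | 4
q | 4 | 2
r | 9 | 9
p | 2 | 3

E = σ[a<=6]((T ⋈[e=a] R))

σ filters on a, owned by the right side.
E' = (T ⋈[e=a] σ[a<=6](R))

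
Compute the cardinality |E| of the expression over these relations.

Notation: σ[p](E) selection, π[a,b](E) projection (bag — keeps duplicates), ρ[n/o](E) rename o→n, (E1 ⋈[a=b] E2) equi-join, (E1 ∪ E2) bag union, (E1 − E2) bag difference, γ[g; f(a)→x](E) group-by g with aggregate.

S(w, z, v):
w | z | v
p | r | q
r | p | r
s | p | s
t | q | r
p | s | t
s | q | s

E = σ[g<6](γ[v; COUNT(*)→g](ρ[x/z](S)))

Subexpression sizes:
  S → 6
  ρ[x/z](S) → 6
  γ[v; COUNT(*)→g](ρ[x/z](S)) → 4
  σ[g<6](γ[v; COUNT(*)→g](ρ[x/z](S))) → 4

|E| = 4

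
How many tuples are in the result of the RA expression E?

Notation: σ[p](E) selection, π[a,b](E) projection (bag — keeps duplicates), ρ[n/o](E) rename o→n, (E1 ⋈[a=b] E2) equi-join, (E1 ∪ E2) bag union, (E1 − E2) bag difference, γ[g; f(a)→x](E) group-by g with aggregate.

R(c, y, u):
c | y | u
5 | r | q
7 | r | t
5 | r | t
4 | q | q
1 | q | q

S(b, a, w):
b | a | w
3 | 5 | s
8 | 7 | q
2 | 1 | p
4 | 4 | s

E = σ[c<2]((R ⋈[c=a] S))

Row counts bottom-up:
  R → 5
  S → 4
  (R ⋈[c=a] S) → 5
  σ[c<2]((R ⋈[c=a] S)) → 1

|E| = 1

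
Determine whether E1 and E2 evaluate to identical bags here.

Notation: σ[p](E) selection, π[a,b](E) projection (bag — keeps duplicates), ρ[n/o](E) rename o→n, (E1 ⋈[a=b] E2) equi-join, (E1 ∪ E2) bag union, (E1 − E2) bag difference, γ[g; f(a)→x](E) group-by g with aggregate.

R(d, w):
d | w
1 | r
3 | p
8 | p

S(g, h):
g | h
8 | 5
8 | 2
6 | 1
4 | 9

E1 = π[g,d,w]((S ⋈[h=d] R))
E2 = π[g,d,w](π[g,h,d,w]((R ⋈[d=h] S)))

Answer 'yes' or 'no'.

E1 subexpression sizes:
  S → 4
  R → 3
  (S ⋈[h=d] R) → 1
  π[g,d,w]((S ⋈[h=d] R)) → 1
E2 subexpression sizes:
  R → 3
  S → 4
  (R ⋈[d=h] S) → 1
  π[g,h,d,w]((R ⋈[d=h] S)) → 1
  π[g,d,w](π[g,h,d,w]((R ⋈[d=h] S))) → 1

E1 and E2 produce the same multiset:
g | d | w
6 | 1 | r

yes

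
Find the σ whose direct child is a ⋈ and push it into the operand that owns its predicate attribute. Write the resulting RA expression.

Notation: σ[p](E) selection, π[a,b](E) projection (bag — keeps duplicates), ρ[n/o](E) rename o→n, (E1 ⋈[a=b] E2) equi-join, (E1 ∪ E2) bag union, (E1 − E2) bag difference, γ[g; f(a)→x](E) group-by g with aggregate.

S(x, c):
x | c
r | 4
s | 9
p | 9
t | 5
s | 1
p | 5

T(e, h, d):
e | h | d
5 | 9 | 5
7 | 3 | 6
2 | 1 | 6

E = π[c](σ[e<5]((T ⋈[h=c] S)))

σ filters on e, owned by the left side.
E' = π[c]((σ[e<5](T) ⋈[h=c] S))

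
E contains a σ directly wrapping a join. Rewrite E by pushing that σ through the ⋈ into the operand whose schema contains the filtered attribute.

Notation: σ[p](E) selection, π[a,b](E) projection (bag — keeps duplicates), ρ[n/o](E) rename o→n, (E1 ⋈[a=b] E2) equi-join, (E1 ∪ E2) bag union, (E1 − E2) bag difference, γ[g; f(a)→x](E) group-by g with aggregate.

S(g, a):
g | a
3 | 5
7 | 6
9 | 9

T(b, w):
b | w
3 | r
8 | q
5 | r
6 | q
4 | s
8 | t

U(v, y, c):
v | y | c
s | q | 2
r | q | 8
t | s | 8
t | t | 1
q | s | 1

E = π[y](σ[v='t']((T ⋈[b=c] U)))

σ filters on v, owned by the right side.
E' = π[y]((T ⋈[b=c] σ[v='t'](U)))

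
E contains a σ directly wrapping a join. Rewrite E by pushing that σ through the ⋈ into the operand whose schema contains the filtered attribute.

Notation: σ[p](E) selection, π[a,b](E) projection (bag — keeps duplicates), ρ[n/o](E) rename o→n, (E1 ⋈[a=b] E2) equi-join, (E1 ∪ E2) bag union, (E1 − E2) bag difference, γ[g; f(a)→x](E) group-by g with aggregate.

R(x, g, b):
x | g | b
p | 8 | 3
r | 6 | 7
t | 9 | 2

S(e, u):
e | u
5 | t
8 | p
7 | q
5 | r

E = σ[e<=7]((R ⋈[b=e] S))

σ filters on e, owned by the right side.
E' = (R ⋈[b=e] σ[e<=7](S))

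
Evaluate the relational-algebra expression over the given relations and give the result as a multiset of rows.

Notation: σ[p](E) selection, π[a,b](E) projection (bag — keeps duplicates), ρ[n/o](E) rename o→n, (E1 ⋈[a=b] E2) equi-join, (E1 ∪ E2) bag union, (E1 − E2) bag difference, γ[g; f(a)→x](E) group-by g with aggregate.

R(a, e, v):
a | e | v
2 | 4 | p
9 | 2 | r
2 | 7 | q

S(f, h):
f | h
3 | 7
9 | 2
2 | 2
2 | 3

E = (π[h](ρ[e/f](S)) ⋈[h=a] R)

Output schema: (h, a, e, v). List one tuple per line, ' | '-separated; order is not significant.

Per-node cardinality:
  S → 4
  ρ[e/f](S) → 4
  π[h](ρ[e/f](S)) → 4
  R → 3
  (π[h](ρ[e/f](S)) ⋈[h=a] R) → 4

== RESULT ==
h | a | e | v
2 | 2 | 4 | p
2 | 2 | 4 | p
2 | 2 | 7 | q
2 | 2 | 7 | q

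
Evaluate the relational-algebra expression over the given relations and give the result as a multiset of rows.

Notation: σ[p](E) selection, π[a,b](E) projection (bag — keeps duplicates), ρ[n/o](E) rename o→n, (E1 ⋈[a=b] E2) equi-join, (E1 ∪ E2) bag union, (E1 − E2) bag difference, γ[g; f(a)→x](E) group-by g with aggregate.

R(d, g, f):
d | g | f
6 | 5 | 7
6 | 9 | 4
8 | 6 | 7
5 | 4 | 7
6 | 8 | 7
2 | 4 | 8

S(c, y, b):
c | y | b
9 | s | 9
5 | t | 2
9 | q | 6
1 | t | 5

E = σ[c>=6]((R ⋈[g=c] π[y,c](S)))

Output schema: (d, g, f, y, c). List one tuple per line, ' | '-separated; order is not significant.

Per-node cardinality:
  R → 6
  S → 4
  π[y,c](S) → 4
  (R ⋈[g=c] π[y,c](S)) → 3
  σ[c>=6]((R ⋈[g=c] π[y,c](S))) → 2

== RESULT ==
d | g | f | y | c
6 | 9 | 4 | q | 9
6 | 9 | 4 | s | 9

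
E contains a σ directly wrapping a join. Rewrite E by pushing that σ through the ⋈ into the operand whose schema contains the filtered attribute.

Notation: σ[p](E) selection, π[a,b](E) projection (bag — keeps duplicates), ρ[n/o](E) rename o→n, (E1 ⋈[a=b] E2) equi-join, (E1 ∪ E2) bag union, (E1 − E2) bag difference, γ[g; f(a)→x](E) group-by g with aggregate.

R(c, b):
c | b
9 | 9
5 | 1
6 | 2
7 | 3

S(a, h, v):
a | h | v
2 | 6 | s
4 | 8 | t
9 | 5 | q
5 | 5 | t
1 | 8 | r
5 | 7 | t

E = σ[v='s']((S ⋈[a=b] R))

σ filters on v, owned by the left side.
E' = (σ[v='s'](S) ⋈[a=b] R)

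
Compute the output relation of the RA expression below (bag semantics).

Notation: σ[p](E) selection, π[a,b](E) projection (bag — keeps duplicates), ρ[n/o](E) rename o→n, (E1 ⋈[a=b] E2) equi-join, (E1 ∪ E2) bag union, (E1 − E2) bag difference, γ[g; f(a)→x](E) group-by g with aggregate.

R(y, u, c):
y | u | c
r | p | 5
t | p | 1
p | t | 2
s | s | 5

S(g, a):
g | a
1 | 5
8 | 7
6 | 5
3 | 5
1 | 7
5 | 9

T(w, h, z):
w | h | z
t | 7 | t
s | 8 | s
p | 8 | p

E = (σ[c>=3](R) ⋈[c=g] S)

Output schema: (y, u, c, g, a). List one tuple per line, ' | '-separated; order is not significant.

Stepwise |·|:
  R → 4
  σ[c>=3](R) → 2
  S → 6
  (σ[c>=3](R) ⋈[c=g] S) → 2

== RESULT ==
y | u | c | g | a
r | p | 5 | 5 | 9
s | s | 5 | 5 | 9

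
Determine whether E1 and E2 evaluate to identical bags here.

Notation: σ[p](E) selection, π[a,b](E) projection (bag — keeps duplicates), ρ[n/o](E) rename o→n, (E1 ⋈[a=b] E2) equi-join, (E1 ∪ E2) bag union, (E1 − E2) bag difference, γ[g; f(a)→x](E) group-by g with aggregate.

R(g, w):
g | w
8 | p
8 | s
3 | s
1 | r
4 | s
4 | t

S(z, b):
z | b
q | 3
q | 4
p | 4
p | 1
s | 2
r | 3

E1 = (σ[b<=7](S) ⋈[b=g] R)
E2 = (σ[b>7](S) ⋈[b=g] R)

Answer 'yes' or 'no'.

E1 subexpression sizes:
  S → 6
  σ[b<=7](S) → 6
  R → 6
  (σ[b<=7](S) ⋈[b=g] R) → 7
E2 subexpression sizes:
  S → 6
  σ[b>7](S) → 0
  R → 6
  (σ[b>7](S) ⋈[b=g] R) → 0

E1 result:
z | b | g | w
p | 1 | 1 | r
p | 4 | 4 | s
p | 4 | 4 | t
q | 3 | 3 | s
q | 4 | 4 | s
q | 4 | 4 | t
r | 3 | 3 | s
E2 result:
z | b | g | w
(0 rows)
Witness: ('q', 4, 4, 's') appears 1× in E1 but 0× in E2.

no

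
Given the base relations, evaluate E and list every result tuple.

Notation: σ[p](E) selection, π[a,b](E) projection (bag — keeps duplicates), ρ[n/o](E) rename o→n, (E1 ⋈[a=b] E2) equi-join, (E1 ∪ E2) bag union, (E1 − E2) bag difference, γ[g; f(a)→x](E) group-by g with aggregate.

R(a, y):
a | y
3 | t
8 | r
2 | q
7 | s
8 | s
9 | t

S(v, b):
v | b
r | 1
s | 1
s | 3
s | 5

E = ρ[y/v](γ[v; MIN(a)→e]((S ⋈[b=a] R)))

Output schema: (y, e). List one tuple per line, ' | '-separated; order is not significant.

Stepwise |·|:
  S → 4
  R → 6
  (S ⋈[b=a] R) → 1
  γ[v; MIN(a)→e]((S ⋈[b=a] R)) → 1
  ρ[y/v](γ[v; MIN(a)→e]((S ⋈[b=a] R))) → 1

== RESULT ==
y | e
s | 3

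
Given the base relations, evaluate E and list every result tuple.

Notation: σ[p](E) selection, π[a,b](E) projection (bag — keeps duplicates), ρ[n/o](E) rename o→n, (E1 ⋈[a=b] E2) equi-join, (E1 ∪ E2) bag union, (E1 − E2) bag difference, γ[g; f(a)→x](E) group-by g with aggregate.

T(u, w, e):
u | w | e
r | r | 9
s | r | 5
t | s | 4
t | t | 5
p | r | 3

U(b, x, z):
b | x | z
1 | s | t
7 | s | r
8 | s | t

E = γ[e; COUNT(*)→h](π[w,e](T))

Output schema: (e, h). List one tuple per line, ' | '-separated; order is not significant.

Row counts bottom-up:
  T → 5
  π[w,e](T) → 5
  γ[e; COUNT(*)→h](π[w,e](T)) → 4

== RESULT ==
e | h
3 | 1
4 | 1
5 | 2
9 | 1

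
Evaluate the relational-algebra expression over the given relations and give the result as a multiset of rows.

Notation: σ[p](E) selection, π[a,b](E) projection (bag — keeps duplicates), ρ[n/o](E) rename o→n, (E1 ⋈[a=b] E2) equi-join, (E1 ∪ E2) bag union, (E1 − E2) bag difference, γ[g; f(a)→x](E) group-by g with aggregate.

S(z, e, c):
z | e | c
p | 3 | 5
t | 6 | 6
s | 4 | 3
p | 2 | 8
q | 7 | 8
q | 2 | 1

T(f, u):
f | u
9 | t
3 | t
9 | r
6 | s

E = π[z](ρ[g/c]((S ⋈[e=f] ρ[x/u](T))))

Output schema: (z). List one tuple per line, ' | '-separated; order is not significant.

Row counts bottom-up:
  S → 6
  T → 4
  ρ[x/u](T) → 4
  (S ⋈[e=f] ρ[x/u](T)) → 2
  ρ[g/c]((S ⋈[e=f] ρ[x/u](T))) → 2
  π[z](ρ[g/c]((S ⋈[e=f] ρ[x/u](T)))) → 2

== RESULT ==
z
p
t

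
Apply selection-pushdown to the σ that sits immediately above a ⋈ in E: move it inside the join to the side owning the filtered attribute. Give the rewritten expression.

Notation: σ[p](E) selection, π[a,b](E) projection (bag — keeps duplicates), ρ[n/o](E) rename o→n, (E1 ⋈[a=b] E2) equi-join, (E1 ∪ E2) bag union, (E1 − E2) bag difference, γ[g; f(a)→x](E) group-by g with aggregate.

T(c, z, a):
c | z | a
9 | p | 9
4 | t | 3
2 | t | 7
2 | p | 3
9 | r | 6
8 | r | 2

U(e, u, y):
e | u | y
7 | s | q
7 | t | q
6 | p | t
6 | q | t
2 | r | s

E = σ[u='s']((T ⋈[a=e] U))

σ filters on u, owned by the right side.
E' = (T ⋈[a=e] σ[u='s'](U))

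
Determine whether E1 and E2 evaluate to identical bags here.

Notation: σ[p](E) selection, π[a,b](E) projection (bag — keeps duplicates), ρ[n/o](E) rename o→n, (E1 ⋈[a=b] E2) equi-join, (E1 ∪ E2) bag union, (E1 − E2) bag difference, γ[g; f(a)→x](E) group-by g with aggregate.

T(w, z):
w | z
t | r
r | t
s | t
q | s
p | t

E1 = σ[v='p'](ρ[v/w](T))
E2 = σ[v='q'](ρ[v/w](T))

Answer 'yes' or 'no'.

E1 stepwise |·|:
  T → 5
  ρ[v/w](T) → 5
  σ[v='p'](ρ[v/w](T)) → 1
E2 stepwise |·|:
  T → 5
  ρ[v/w](T) → 5
  σ[v='q'](ρ[v/w](T)) → 1

E1 result:
v | z
p | t
E2 result:
v | z
q | s
Witness: ('q', 's') appears 0× in E1 but 1× in E2.

no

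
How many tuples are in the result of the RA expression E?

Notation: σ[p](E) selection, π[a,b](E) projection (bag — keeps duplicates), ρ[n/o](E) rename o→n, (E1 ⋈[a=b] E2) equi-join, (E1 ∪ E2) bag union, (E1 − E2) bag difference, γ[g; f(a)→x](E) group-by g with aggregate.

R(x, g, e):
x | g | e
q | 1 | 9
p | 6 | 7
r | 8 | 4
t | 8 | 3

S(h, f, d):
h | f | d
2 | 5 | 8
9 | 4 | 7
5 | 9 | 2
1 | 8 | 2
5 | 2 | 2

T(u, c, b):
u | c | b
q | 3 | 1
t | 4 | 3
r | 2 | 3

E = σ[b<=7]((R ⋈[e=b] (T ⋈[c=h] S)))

Row counts bottom-up:
  R → 4
  T → 3
  S → 5
  (T ⋈[c=h] S) → 1
  (R ⋈[e=b] (T ⋈[c=h] S)) → 1
  σ[b<=7]((R ⋈[e=b] (T ⋈[c=h] S))) → 1

|E| = 1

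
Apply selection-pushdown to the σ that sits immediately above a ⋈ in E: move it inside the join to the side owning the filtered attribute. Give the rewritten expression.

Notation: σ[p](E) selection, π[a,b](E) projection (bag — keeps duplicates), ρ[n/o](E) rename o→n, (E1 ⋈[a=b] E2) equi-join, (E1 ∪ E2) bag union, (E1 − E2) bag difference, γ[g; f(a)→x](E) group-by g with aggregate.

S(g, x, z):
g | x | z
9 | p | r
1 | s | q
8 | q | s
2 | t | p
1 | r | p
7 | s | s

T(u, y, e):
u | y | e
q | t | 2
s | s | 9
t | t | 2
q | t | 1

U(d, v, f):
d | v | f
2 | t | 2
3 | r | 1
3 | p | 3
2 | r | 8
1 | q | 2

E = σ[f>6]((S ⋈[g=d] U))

σ filters on f, owned by the right side.
E' = (S ⋈[g=d] σ[f>6](U))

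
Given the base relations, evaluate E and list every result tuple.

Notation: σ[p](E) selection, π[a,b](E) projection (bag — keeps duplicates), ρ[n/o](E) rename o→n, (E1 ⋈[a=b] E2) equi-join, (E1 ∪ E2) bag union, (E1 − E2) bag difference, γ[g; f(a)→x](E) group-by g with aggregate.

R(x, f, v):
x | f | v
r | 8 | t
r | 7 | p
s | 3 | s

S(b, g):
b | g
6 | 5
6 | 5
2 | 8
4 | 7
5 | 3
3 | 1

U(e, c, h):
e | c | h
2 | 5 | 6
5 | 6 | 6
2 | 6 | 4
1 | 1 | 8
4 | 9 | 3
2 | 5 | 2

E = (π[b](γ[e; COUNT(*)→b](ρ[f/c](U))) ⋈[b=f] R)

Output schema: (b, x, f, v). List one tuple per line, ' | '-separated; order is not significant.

Per-node cardinality:
  U → 6
  ρ[f/c](U) → 6
  γ[e; COUNT(*)→b](ρ[f/c](U)) → 4
  π[b](γ[e; COUNT(*)→b](ρ[f/c](U))) → 4
  R → 3
  (π[b](γ[e; COUNT(*)→b](ρ[f/c](U))) ⋈[b=f] R) → 1

== RESULT ==
b | x | f | v
3 | s | 3 | s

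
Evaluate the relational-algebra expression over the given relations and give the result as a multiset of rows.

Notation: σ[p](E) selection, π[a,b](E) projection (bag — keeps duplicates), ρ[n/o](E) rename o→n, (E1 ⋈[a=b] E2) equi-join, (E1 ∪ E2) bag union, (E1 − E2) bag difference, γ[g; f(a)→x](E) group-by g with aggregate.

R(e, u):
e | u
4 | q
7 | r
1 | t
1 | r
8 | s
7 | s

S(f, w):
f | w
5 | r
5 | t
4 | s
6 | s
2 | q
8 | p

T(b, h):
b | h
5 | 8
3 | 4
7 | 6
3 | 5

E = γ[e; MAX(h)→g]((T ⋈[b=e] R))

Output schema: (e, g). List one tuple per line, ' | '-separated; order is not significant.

Row counts bottom-up:
  T → 4
  R → 6
  (T ⋈[b=e] R) → 2
  γ[e; MAX(h)→g]((T ⋈[b=e] R)) → 1

== RESULT ==
e | g
7 | 6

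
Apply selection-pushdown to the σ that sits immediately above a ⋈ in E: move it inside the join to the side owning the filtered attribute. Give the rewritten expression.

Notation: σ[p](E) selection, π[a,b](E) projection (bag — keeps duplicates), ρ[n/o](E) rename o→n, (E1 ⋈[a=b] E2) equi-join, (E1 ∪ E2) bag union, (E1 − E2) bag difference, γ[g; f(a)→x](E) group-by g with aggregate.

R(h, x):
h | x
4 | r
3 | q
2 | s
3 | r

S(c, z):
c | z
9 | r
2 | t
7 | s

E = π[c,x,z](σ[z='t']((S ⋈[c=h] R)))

σ filters on z, owned by the left side.
E' = π[c,x,z]((σ[z='t'](S) ⋈[c=h] R))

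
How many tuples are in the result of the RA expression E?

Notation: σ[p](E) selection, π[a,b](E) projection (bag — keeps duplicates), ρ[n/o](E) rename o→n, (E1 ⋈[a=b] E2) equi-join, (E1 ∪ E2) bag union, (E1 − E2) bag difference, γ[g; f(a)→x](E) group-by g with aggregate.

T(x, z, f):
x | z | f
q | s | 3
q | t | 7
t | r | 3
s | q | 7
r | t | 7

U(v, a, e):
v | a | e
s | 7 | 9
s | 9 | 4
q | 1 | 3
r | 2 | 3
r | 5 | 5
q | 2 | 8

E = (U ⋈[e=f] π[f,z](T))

Stepwise |·|:
  U → 6
  T → 5
  π[f,z](T) → 5
  (U ⋈[e=f] π[f,z](T)) → 4

|E| = 4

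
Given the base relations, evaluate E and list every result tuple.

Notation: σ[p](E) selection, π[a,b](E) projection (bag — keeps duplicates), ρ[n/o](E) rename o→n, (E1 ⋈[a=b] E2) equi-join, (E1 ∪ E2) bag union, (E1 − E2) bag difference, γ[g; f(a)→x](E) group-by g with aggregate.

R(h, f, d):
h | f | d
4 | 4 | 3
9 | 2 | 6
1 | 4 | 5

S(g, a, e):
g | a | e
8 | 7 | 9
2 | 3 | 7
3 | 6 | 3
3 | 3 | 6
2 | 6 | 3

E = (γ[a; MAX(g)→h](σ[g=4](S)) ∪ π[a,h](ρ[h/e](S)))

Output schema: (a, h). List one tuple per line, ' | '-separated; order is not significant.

Per-node cardinality:
  S → 5
  σ[g=4](S) → 0
  γ[a; MAX(g)→h](σ[g=4](S)) → 0
  S → 5
  ρ[h/e](S) → 5
  π[a,h](ρ[h/e](S)) → 5
  (γ[a; MAX(g)→h](σ[g=4](S)) ∪ π[a,h](ρ[h/e](S))) → 5

== RESULT ==
a | h
3 | 6
3 | 7
6 | 3
6 | 3
7 | 9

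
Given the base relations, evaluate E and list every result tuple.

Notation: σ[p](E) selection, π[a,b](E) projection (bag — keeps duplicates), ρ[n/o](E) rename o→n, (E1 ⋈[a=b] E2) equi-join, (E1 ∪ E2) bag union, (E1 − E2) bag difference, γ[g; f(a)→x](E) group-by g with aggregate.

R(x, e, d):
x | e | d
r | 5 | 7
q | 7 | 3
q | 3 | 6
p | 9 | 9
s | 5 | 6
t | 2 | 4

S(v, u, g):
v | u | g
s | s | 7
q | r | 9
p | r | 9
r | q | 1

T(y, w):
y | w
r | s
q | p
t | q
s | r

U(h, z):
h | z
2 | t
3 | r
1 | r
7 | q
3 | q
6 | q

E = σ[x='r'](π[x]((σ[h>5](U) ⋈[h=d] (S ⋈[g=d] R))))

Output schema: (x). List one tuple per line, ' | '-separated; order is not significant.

Stepwise |·|:
  U → 6
  σ[h>5](U) → 2
  S → 4
  R → 6
  (S ⋈[g=d] R) → 3
  (σ[h>5](U) ⋈[h=d] (S ⋈[g=d] R)) → 1
  π[x]((σ[h>5](U) ⋈[h=d] (S ⋈[g=d] R))) → 1
  σ[x='r'](π[x]((σ[h>5](U) ⋈[h=d] (S ⋈[g=d] R)))) → 1

== RESULT ==
x
r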